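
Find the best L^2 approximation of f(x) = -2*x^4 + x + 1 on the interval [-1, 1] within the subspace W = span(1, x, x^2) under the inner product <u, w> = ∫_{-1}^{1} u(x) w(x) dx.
g(x) = -12*x^2/7 + x + 41/35

The best approximation g ∈ W is the orthogonal projection of f onto W. Writing g = a_0 + a_1 x + a_2 x^2, the coefficients solve the normal equations G · a = b where
  G_{ij} = <φ_i, φ_j> and b_i = <f, φ_i>, with φ_0 = 1, φ_1 = x, φ_2 = x^2.
G =
  [2, 0, 2/3]
  [0, 2/3, 0]
  [2/3, 0, 2/5],
b = (6/5, 2/3, 2/21).
Solving gives a_0 = 41/35, a_1 = 1, a_2 = -12/7, so
  g(x) = -12*x^2/7 + x + 41/35.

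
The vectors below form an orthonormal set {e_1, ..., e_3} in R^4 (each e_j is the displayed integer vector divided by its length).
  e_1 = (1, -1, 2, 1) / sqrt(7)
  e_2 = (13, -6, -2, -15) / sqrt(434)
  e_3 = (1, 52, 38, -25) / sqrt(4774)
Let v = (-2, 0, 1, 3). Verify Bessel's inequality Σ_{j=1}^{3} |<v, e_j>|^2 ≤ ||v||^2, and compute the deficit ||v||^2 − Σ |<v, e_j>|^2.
Σ |<v, e_j>|^2 = 1069/77; ||v||^2 = 14; deficit = 9/77

Write each e_j = u_j / sqrt(<u_j, u_j>) where u_j is the displayed integer vector. Then <v, e_j> = <v, u_j> / sqrt(<u_j, u_j>), so |<v, e_j>|^2 = <v, u_j>^2 / <u_j, u_j>.
Coefficients: <v, e_1> = 3/sqrt(7), <v, e_2> = -73/sqrt(434), <v, e_3> = -39/sqrt(4774).
Square and sum: Σ |<v, e_j>|^2 = 1069/77.
Compute ||v||^2 = v·v = 14.
Deficit = 14 − 1069/77 = 9/77 ≥ 0, confirming Bessel's inequality. (The deficit equals ||v − Σ <v,e_j> e_j||^2, the squared distance from v to span{e_j}.)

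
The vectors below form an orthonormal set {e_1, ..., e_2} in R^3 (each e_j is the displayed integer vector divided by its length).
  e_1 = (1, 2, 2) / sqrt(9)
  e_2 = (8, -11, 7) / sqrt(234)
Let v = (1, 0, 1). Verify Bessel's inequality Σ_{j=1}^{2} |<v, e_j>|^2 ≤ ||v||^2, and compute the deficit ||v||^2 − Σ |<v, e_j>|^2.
Σ |<v, e_j>|^2 = 51/26; ||v||^2 = 2; deficit = 1/26

Write each e_j = u_j / sqrt(<u_j, u_j>) where u_j is the displayed integer vector. Then <v, e_j> = <v, u_j> / sqrt(<u_j, u_j>), so |<v, e_j>|^2 = <v, u_j>^2 / <u_j, u_j>.
Coefficients: <v, e_1> = 3/sqrt(9), <v, e_2> = 15/sqrt(234).
Square and sum: Σ |<v, e_j>|^2 = 51/26.
Compute ||v||^2 = v·v = 2.
Deficit = 2 − 51/26 = 1/26 ≥ 0, confirming Bessel's inequality. (The deficit equals ||v − Σ <v,e_j> e_j||^2, the squared distance from v to span{e_j}.)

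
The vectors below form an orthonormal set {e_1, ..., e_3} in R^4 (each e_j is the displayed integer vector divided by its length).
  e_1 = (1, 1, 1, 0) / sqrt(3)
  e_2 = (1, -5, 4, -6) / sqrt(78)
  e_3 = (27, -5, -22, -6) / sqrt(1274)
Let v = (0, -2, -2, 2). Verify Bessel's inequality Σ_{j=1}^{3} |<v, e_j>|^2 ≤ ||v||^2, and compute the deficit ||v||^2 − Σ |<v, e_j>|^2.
Σ |<v, e_j>|^2 = 8; ||v||^2 = 12; deficit = 4

Write each e_j = u_j / sqrt(<u_j, u_j>) where u_j is the displayed integer vector. Then <v, e_j> = <v, u_j> / sqrt(<u_j, u_j>), so |<v, e_j>|^2 = <v, u_j>^2 / <u_j, u_j>.
Coefficients: <v, e_1> = -4/sqrt(3), <v, e_2> = -10/sqrt(78), <v, e_3> = 42/sqrt(1274).
Square and sum: Σ |<v, e_j>|^2 = 8.
Compute ||v||^2 = v·v = 12.
Deficit = 12 − 8 = 4 ≥ 0, confirming Bessel's inequality. (The deficit equals ||v − Σ <v,e_j> e_j||^2, the squared distance from v to span{e_j}.)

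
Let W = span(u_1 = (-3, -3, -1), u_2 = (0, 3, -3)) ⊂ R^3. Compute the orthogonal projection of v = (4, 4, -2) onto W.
proj_W(v) = (48/17, 83/17, -19/17)

Set up U = [u_1 | ... | u_2] ∈ R^(3×2). The projector onto W = col(U) is P = U (U^T U)^(-1) U^T.
Compute U^T U =
  [19, -6]
  [-6, 18],
and U^T v = (-22, 18).
Solve U^T U · c = U^T v for the coefficients: c = (-16/17, 35/51). The projection is proj_W(v) = U c.
Check: (v - proj_W(v)) · u_1 = 0  (should be 0).
Check: (v - proj_W(v)) · u_2 = 0  (should be 0).
Result: proj_W(v) = (48/17, 83/17, -19/17).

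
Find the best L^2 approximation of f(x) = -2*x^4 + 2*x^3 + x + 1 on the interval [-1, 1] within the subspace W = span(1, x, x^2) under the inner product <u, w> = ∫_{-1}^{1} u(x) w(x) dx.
g(x) = -12*x^2/7 + 11*x/5 + 41/35

The best approximation g ∈ W is the orthogonal projection of f onto W. Writing g = a_0 + a_1 x + a_2 x^2, the coefficients solve the normal equations G · a = b where
  G_{ij} = <φ_i, φ_j> and b_i = <f, φ_i>, with φ_0 = 1, φ_1 = x, φ_2 = x^2.
G =
  [2, 0, 2/3]
  [0, 2/3, 0]
  [2/3, 0, 2/5],
b = (6/5, 22/15, 2/21).
Solving gives a_0 = 41/35, a_1 = 11/5, a_2 = -12/7, so
  g(x) = -12*x^2/7 + 11*x/5 + 41/35.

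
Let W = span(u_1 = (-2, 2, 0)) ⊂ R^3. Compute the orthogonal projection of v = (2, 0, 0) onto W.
proj_W(v) = (1, -1, 0)

Set up U = [u_1 | ... | u_1] ∈ R^(3×1). The projector onto W = col(U) is P = U (U^T U)^(-1) U^T.
Compute U^T U =
  [8],
and U^T v = (-4).
Solve U^T U · c = U^T v for the coefficients: c = (-1/2). The projection is proj_W(v) = U c.
Check: (v - proj_W(v)) · u_1 = 0  (should be 0).
Result: proj_W(v) = (1, -1, 0).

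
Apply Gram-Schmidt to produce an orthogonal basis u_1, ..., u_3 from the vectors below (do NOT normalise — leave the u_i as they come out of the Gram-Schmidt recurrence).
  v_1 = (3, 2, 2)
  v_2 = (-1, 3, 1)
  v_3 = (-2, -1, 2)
Orthogonal basis:
  u_1 = (3, 2, 2)
  u_2 = (-32/17, 41/17, 7/17)
  u_3 = (-70/81, -175/162, 385/162)

Apply the Gram-Schmidt recurrence
  u_1 = v_1
  u_i = v_i − Σ_{j<i} ((v_i · u_j) / (u_j · u_j)) · u_j.

Step by step this gives:
  u_1 = (3, 2, 2)
  u_2 = (-32/17, 41/17, 7/17)
  u_3 = (-70/81, -175/162, 385/162)

Orthogonality check:
  u_2 · u_1 = 0 (should be 0)
  u_3 · u_1 = 0 (should be 0)
  u_3 · u_2 = 0 (should be 0)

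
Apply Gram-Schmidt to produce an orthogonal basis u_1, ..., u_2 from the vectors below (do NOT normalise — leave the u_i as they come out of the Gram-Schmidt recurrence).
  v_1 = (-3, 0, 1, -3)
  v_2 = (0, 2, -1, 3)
Orthogonal basis:
  u_1 = (-3, 0, 1, -3)
  u_2 = (-30/19, 2, -9/19, 27/19)

Apply the Gram-Schmidt recurrence
  u_1 = v_1
  u_i = v_i − Σ_{j<i} ((v_i · u_j) / (u_j · u_j)) · u_j.

Step by step this gives:
  u_1 = (-3, 0, 1, -3)
  u_2 = (-30/19, 2, -9/19, 27/19)

Orthogonality check:
  u_2 · u_1 = 0 (should be 0)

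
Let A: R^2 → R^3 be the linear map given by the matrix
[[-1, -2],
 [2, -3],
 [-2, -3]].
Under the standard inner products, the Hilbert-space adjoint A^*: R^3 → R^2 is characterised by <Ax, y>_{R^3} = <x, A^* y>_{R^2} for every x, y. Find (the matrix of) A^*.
A^* = A^T =
[[-1, 2, -2],
 [-2, -3, -3]]

For real matrices with standard dot products, the defining identity <Ax, y> = <x, A^* y> gives (Ax)^T y = x^T (A^*) y, i.e. x^T A^T y = x^T (A^*) y. Since this holds for all x, y, we must have A^* = A^T. Therefore
A^* =
[[-1, 2, -2],
 [-2, -3, -3]].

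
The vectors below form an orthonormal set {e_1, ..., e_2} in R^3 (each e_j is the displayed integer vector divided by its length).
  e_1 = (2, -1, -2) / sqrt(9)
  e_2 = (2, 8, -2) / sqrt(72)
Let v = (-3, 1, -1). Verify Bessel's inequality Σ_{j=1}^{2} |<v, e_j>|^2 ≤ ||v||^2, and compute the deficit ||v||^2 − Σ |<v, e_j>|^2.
Σ |<v, e_j>|^2 = 3; ||v||^2 = 11; deficit = 8

Write each e_j = u_j / sqrt(<u_j, u_j>) where u_j is the displayed integer vector. Then <v, e_j> = <v, u_j> / sqrt(<u_j, u_j>), so |<v, e_j>|^2 = <v, u_j>^2 / <u_j, u_j>.
Coefficients: <v, e_1> = -5/sqrt(9), <v, e_2> = 4/sqrt(72).
Square and sum: Σ |<v, e_j>|^2 = 3.
Compute ||v||^2 = v·v = 11.
Deficit = 11 − 3 = 8 ≥ 0, confirming Bessel's inequality. (The deficit equals ||v − Σ <v,e_j> e_j||^2, the squared distance from v to span{e_j}.)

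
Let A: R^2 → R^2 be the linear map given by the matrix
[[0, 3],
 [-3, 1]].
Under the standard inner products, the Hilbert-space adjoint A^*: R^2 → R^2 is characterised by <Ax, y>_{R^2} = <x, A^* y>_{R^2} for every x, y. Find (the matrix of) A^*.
A^* = A^T =
[[0, -3],
 [3, 1]]

For real matrices with standard dot products, the defining identity <Ax, y> = <x, A^* y> gives (Ax)^T y = x^T (A^*) y, i.e. x^T A^T y = x^T (A^*) y. Since this holds for all x, y, we must have A^* = A^T. Therefore
A^* =
[[0, -3],
 [3, 1]].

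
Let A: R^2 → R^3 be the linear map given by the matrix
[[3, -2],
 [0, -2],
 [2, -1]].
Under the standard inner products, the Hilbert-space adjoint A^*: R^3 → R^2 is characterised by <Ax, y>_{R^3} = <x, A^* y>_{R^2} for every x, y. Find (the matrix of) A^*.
A^* = A^T =
[[3, 0, 2],
 [-2, -2, -1]]

For real matrices with standard dot products, the defining identity <Ax, y> = <x, A^* y> gives (Ax)^T y = x^T (A^*) y, i.e. x^T A^T y = x^T (A^*) y. Since this holds for all x, y, we must have A^* = A^T. Therefore
A^* =
[[3, 0, 2],
 [-2, -2, -1]].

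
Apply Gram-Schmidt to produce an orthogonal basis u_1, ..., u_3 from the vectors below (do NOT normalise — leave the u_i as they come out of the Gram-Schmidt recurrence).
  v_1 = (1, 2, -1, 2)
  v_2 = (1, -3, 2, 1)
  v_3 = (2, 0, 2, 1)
Orthogonal basis:
  u_1 = (1, 2, -1, 2)
  u_2 = (3/2, -2, 3/2, 2)
  u_3 = (21/25, 22/25, 31/25, -17/25)

Apply the Gram-Schmidt recurrence
  u_1 = v_1
  u_i = v_i − Σ_{j<i} ((v_i · u_j) / (u_j · u_j)) · u_j.

Step by step this gives:
  u_1 = (1, 2, -1, 2)
  u_2 = (3/2, -2, 3/2, 2)
  u_3 = (21/25, 22/25, 31/25, -17/25)

Orthogonality check:
  u_2 · u_1 = 0 (should be 0)
  u_3 · u_1 = 0 (should be 0)
  u_3 · u_2 = 0 (should be 0)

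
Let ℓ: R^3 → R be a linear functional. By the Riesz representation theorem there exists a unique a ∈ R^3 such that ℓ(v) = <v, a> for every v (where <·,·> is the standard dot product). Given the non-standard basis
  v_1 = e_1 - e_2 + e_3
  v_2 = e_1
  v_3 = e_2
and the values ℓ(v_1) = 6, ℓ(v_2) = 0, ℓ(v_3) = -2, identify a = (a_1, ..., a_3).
a = (0, -2, 4)

Write a = (a_1, ..., a_3) in the standard basis. For each basis vector v_i, ℓ(v_i) = <v_i, a> is a linear equation in the a_j's. Collect the n equations into a matrix system V a = ℓ, where row i of V is v_i (expressed in the standard basis). Since V is invertible (lower-triangular with 1s on the diagonal, up to permutation), solve by back-substitution:
  V =
[[1, -1, 1],
 [1, 0, 0],
 [0, 1, 0]]
  V a = (6, 0, -2)
Solving gives a = (0, -2, 4).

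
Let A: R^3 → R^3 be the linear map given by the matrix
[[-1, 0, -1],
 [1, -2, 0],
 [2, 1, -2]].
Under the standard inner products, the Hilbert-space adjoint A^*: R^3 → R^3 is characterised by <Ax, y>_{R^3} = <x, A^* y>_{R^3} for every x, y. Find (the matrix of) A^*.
A^* = A^T =
[[-1, 1, 2],
 [0, -2, 1],
 [-1, 0, -2]]

For real matrices with standard dot products, the defining identity <Ax, y> = <x, A^* y> gives (Ax)^T y = x^T (A^*) y, i.e. x^T A^T y = x^T (A^*) y. Since this holds for all x, y, we must have A^* = A^T. Therefore
A^* =
[[-1, 1, 2],
 [0, -2, 1],
 [-1, 0, -2]].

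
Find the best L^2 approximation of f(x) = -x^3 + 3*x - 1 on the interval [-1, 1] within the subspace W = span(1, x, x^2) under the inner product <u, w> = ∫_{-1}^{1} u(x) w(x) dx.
g(x) = 12*x/5 - 1

The best approximation g ∈ W is the orthogonal projection of f onto W. Writing g = a_0 + a_1 x + a_2 x^2, the coefficients solve the normal equations G · a = b where
  G_{ij} = <φ_i, φ_j> and b_i = <f, φ_i>, with φ_0 = 1, φ_1 = x, φ_2 = x^2.
G =
  [2, 0, 2/3]
  [0, 2/3, 0]
  [2/3, 0, 2/5],
b = (-2, 8/5, -2/3).
Solving gives a_0 = -1, a_1 = 12/5, a_2 = 0, so
  g(x) = 12*x/5 - 1.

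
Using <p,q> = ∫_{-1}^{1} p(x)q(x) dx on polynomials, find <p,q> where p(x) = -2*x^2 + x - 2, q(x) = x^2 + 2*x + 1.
<p,q> = -92/15

Expand the product: p(x)·q(x) = -2*x^4 - 3*x^3 - 2*x^2 - 3*x - 2.
∫_{-1}^{1} of each monomial x^k gives [2/(k+1) if k even, 0 if k odd]. Integrating term-by-term (or equivalently evaluating the antiderivative F(x) = -2*x^5/5 - 3*x^4/4 - 2*x^3/3 - 3*x^2/2 - 2*x at the endpoints):
  F(1) − F(−1) = -319/60 − (49/60) = -92/15.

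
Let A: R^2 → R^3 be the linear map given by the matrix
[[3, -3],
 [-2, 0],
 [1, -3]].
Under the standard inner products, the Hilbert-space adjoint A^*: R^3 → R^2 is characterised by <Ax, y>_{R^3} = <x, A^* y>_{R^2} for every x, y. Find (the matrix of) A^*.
A^* = A^T =
[[3, -2, 1],
 [-3, 0, -3]]

For real matrices with standard dot products, the defining identity <Ax, y> = <x, A^* y> gives (Ax)^T y = x^T (A^*) y, i.e. x^T A^T y = x^T (A^*) y. Since this holds for all x, y, we must have A^* = A^T. Therefore
A^* =
[[3, -2, 1],
 [-3, 0, -3]].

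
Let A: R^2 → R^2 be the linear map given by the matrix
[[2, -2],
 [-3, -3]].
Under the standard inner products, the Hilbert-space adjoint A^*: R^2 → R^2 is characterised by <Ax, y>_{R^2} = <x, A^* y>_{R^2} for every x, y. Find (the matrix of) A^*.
A^* = A^T =
[[2, -3],
 [-2, -3]]

For real matrices with standard dot products, the defining identity <Ax, y> = <x, A^* y> gives (Ax)^T y = x^T (A^*) y, i.e. x^T A^T y = x^T (A^*) y. Since this holds for all x, y, we must have A^* = A^T. Therefore
A^* =
[[2, -3],
 [-2, -3]].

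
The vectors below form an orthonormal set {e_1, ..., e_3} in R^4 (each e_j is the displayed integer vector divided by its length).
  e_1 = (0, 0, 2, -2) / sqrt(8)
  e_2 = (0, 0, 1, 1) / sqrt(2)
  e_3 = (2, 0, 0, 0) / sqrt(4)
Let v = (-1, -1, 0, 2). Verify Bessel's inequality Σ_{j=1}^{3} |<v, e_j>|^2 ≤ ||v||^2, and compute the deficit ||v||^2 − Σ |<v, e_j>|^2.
Σ |<v, e_j>|^2 = 5; ||v||^2 = 6; deficit = 1

Write each e_j = u_j / sqrt(<u_j, u_j>) where u_j is the displayed integer vector. Then <v, e_j> = <v, u_j> / sqrt(<u_j, u_j>), so |<v, e_j>|^2 = <v, u_j>^2 / <u_j, u_j>.
Coefficients: <v, e_1> = -4/sqrt(8), <v, e_2> = 2/sqrt(2), <v, e_3> = -2/sqrt(4).
Square and sum: Σ |<v, e_j>|^2 = 5.
Compute ||v||^2 = v·v = 6.
Deficit = 6 − 5 = 1 ≥ 0, confirming Bessel's inequality. (The deficit equals ||v − Σ <v,e_j> e_j||^2, the squared distance from v to span{e_j}.)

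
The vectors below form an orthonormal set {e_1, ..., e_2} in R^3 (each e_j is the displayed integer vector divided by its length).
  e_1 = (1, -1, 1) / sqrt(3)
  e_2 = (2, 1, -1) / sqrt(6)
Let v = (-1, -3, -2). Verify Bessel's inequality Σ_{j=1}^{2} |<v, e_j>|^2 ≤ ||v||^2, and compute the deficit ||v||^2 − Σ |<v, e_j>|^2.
Σ |<v, e_j>|^2 = 3/2; ||v||^2 = 14; deficit = 25/2

Write each e_j = u_j / sqrt(<u_j, u_j>) where u_j is the displayed integer vector. Then <v, e_j> = <v, u_j> / sqrt(<u_j, u_j>), so |<v, e_j>|^2 = <v, u_j>^2 / <u_j, u_j>.
Coefficients: <v, e_1> = 0/sqrt(3), <v, e_2> = -3/sqrt(6).
Square and sum: Σ |<v, e_j>|^2 = 3/2.
Compute ||v||^2 = v·v = 14.
Deficit = 14 − 3/2 = 25/2 ≥ 0, confirming Bessel's inequality. (The deficit equals ||v − Σ <v,e_j> e_j||^2, the squared distance from v to span{e_j}.)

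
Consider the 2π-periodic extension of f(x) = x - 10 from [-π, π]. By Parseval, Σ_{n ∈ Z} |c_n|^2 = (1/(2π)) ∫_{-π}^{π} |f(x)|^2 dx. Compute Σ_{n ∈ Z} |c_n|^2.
Σ |c_n|^2 = π^2/3 + 100

Expand and integrate term by term over [-π, π]:
  ∫ (x)^2 dx = 1·(2π^3/3); ∫ 2·1·(-10)·x dx = 0 (odd integrand); ∫ (-10)^2 dx = 100·2π.
So (1/(2π)) ∫_{-π}^{π} (x - 10)^2 dx = 1π^2/3 + 100 = π^2/3 + 100.
Parseval ⇒ Σ |c_n|^2 = π^2/3 + 100.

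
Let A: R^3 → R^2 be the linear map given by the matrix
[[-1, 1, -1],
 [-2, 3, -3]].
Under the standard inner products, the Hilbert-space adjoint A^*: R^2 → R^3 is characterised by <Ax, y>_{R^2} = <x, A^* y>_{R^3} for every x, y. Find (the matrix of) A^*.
A^* = A^T =
[[-1, -2],
 [1, 3],
 [-1, -3]]

For real matrices with standard dot products, the defining identity <Ax, y> = <x, A^* y> gives (Ax)^T y = x^T (A^*) y, i.e. x^T A^T y = x^T (A^*) y. Since this holds for all x, y, we must have A^* = A^T. Therefore
A^* =
[[-1, -2],
 [1, 3],
 [-1, -3]].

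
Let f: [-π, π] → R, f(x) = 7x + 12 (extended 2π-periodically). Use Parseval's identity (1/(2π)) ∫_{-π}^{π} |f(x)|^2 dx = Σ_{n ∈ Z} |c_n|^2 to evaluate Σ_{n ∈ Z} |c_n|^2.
Σ |c_n|^2 = 49π^2/3 + 144

Expand and integrate term by term over [-π, π]:
  ∫ (7x)^2 dx = 49·(2π^3/3); ∫ 2·7·(12)·x dx = 0 (odd integrand); ∫ 12^2 dx = 144·2π.
So (1/(2π)) ∫_{-π}^{π} (7x + 12)^2 dx = 49π^2/3 + 144 = 49π^2/3 + 144.
Parseval ⇒ Σ |c_n|^2 = 49π^2/3 + 144.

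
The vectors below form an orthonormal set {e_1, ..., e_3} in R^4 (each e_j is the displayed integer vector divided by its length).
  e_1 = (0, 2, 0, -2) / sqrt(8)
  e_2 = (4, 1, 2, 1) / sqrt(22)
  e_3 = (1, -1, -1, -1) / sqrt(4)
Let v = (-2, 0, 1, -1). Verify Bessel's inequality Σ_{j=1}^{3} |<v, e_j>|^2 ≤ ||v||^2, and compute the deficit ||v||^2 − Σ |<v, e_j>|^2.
Σ |<v, e_j>|^2 = 41/11; ||v||^2 = 6; deficit = 25/11

Write each e_j = u_j / sqrt(<u_j, u_j>) where u_j is the displayed integer vector. Then <v, e_j> = <v, u_j> / sqrt(<u_j, u_j>), so |<v, e_j>|^2 = <v, u_j>^2 / <u_j, u_j>.
Coefficients: <v, e_1> = 2/sqrt(8), <v, e_2> = -7/sqrt(22), <v, e_3> = -2/sqrt(4).
Square and sum: Σ |<v, e_j>|^2 = 41/11.
Compute ||v||^2 = v·v = 6.
Deficit = 6 − 41/11 = 25/11 ≥ 0, confirming Bessel's inequality. (The deficit equals ||v − Σ <v,e_j> e_j||^2, the squared distance from v to span{e_j}.)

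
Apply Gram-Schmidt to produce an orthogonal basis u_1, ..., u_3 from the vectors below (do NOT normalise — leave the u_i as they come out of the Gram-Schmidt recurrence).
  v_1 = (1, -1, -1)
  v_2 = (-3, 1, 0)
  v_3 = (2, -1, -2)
Orthogonal basis:
  u_1 = (1, -1, -1)
  u_2 = (-5/3, -1/3, -4/3)
  u_3 = (3/14, 9/14, -3/7)

Apply the Gram-Schmidt recurrence
  u_1 = v_1
  u_i = v_i − Σ_{j<i} ((v_i · u_j) / (u_j · u_j)) · u_j.

Step by step this gives:
  u_1 = (1, -1, -1)
  u_2 = (-5/3, -1/3, -4/3)
  u_3 = (3/14, 9/14, -3/7)

Orthogonality check:
  u_2 · u_1 = 0 (should be 0)
  u_3 · u_1 = 0 (should be 0)
  u_3 · u_2 = 0 (should be 0)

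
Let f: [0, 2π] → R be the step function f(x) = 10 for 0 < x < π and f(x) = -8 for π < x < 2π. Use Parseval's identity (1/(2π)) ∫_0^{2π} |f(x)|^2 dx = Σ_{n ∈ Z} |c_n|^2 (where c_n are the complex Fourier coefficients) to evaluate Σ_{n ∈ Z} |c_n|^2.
Σ |c_n|^2 = 82

Parseval equates the L^2 energy of f (normalised by 1/(2π)) with the ℓ^2 sum of its Fourier coefficients: (1/(2π)) ∫_0^{2π} |f|^2 = Σ |c_n|^2.
Compute the left side: (1/(2π)) [∫_0^π 10^2 dx + ∫_π^{2π} (-8)^2 dx] = (1/(2π)) · (100π + 64π) = (100 + 64)/2 = 82.
So Σ_{n ∈ Z} |c_n|^2 = 82.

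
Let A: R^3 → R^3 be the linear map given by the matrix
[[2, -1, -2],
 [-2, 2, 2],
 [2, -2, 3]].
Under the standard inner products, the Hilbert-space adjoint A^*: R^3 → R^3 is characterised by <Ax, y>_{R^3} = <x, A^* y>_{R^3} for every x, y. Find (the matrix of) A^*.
A^* = A^T =
[[2, -2, 2],
 [-1, 2, -2],
 [-2, 2, 3]]

For real matrices with standard dot products, the defining identity <Ax, y> = <x, A^* y> gives (Ax)^T y = x^T (A^*) y, i.e. x^T A^T y = x^T (A^*) y. Since this holds for all x, y, we must have A^* = A^T. Therefore
A^* =
[[2, -2, 2],
 [-1, 2, -2],
 [-2, 2, 3]].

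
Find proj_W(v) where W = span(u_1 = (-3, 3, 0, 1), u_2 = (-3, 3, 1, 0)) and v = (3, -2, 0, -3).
proj_W(v) = (99/37, -99/37, 39/37, -72/37)

Set up U = [u_1 | ... | u_2] ∈ R^(4×2). The projector onto W = col(U) is P = U (U^T U)^(-1) U^T.
Compute U^T U =
  [19, 18]
  [18, 19],
and U^T v = (-18, -15).
Solve U^T U · c = U^T v for the coefficients: c = (-72/37, 39/37). The projection is proj_W(v) = U c.
Check: (v - proj_W(v)) · u_1 = 0  (should be 0).
Check: (v - proj_W(v)) · u_2 = 0  (should be 0).
Result: proj_W(v) = (99/37, -99/37, 39/37, -72/37).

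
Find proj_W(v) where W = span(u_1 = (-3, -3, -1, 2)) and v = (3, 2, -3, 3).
proj_W(v) = (18/23, 18/23, 6/23, -12/23)

Set up U = [u_1 | ... | u_1] ∈ R^(4×1). The projector onto W = col(U) is P = U (U^T U)^(-1) U^T.
Compute U^T U =
  [23],
and U^T v = (-6).
Solve U^T U · c = U^T v for the coefficients: c = (-6/23). The projection is proj_W(v) = U c.
Check: (v - proj_W(v)) · u_1 = 0  (should be 0).
Result: proj_W(v) = (18/23, 18/23, 6/23, -12/23).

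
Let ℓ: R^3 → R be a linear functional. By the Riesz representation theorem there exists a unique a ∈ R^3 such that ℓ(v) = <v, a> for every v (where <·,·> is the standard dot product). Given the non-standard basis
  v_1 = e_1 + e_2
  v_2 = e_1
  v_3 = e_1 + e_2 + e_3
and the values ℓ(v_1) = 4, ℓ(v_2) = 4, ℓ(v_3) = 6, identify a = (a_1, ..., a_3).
a = (4, 0, 2)

Write a = (a_1, ..., a_3) in the standard basis. For each basis vector v_i, ℓ(v_i) = <v_i, a> is a linear equation in the a_j's. Collect the n equations into a matrix system V a = ℓ, where row i of V is v_i (expressed in the standard basis). Since V is invertible (lower-triangular with 1s on the diagonal, up to permutation), solve by back-substitution:
  V =
[[1, 1, 0],
 [1, 0, 0],
 [1, 1, 1]]
  V a = (4, 4, 6)
Solving gives a = (4, 0, 2).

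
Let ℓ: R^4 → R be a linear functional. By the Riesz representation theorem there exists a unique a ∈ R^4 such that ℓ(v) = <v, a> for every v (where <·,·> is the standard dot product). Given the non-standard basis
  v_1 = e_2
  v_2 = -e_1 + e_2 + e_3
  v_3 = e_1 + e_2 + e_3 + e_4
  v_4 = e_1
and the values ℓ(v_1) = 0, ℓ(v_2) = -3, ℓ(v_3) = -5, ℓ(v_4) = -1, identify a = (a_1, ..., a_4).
a = (-1, 0, -4, 0)

Write a = (a_1, ..., a_4) in the standard basis. For each basis vector v_i, ℓ(v_i) = <v_i, a> is a linear equation in the a_j's. Collect the n equations into a matrix system V a = ℓ, where row i of V is v_i (expressed in the standard basis). Since V is invertible (lower-triangular with 1s on the diagonal, up to permutation), solve by back-substitution:
  V =
[[0, 1, 0, 0],
 [-1, 1, 1, 0],
 [1, 1, 1, 1],
 [1, 0, 0, 0]]
  V a = (0, -3, -5, -1)
Solving gives a = (-1, 0, -4, 0).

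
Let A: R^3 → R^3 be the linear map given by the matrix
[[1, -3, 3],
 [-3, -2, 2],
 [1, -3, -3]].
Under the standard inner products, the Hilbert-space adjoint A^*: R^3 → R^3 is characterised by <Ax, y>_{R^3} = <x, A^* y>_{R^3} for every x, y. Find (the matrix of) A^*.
A^* = A^T =
[[1, -3, 1],
 [-3, -2, -3],
 [3, 2, -3]]

For real matrices with standard dot products, the defining identity <Ax, y> = <x, A^* y> gives (Ax)^T y = x^T (A^*) y, i.e. x^T A^T y = x^T (A^*) y. Since this holds for all x, y, we must have A^* = A^T. Therefore
A^* =
[[1, -3, 1],
 [-3, -2, -3],
 [3, 2, -3]].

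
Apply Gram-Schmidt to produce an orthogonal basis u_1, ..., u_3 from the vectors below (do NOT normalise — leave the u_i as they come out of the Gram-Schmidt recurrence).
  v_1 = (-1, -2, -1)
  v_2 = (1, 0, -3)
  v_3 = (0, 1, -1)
Orthogonal basis:
  u_1 = (-1, -2, -1)
  u_2 = (4/3, 2/3, -8/3)
  u_3 = (-9/14, 3/7, -3/14)

Apply the Gram-Schmidt recurrence
  u_1 = v_1
  u_i = v_i − Σ_{j<i} ((v_i · u_j) / (u_j · u_j)) · u_j.

Step by step this gives:
  u_1 = (-1, -2, -1)
  u_2 = (4/3, 2/3, -8/3)
  u_3 = (-9/14, 3/7, -3/14)

Orthogonality check:
  u_2 · u_1 = 0 (should be 0)
  u_3 · u_1 = 0 (should be 0)
  u_3 · u_2 = 0 (should be 0)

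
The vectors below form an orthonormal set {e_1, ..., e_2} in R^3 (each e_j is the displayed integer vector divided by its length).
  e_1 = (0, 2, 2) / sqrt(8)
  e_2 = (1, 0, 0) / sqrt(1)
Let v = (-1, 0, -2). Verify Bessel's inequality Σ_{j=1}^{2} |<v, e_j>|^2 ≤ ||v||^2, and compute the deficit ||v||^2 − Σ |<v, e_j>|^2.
Σ |<v, e_j>|^2 = 3; ||v||^2 = 5; deficit = 2

Write each e_j = u_j / sqrt(<u_j, u_j>) where u_j is the displayed integer vector. Then <v, e_j> = <v, u_j> / sqrt(<u_j, u_j>), so |<v, e_j>|^2 = <v, u_j>^2 / <u_j, u_j>.
Coefficients: <v, e_1> = -4/sqrt(8), <v, e_2> = -1/sqrt(1).
Square and sum: Σ |<v, e_j>|^2 = 3.
Compute ||v||^2 = v·v = 5.
Deficit = 5 − 3 = 2 ≥ 0, confirming Bessel's inequality. (The deficit equals ||v − Σ <v,e_j> e_j||^2, the squared distance from v to span{e_j}.)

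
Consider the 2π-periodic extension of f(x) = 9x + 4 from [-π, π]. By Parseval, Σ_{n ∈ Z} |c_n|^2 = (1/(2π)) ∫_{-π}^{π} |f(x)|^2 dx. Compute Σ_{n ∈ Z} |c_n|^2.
Σ |c_n|^2 = 27π^2 + 16

Expand and integrate term by term over [-π, π]:
  ∫ (9x)^2 dx = 81·(2π^3/3); ∫ 2·9·(4)·x dx = 0 (odd integrand); ∫ 4^2 dx = 16·2π.
So (1/(2π)) ∫_{-π}^{π} (9x + 4)^2 dx = 81π^2/3 + 16 = 27π^2 + 16.
Parseval ⇒ Σ |c_n|^2 = 27π^2 + 16.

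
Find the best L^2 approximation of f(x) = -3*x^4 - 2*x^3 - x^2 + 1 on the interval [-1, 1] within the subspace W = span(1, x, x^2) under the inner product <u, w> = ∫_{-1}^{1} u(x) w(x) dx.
g(x) = -25*x^2/7 - 6*x/5 + 44/35

The best approximation g ∈ W is the orthogonal projection of f onto W. Writing g = a_0 + a_1 x + a_2 x^2, the coefficients solve the normal equations G · a = b where
  G_{ij} = <φ_i, φ_j> and b_i = <f, φ_i>, with φ_0 = 1, φ_1 = x, φ_2 = x^2.
G =
  [2, 0, 2/3]
  [0, 2/3, 0]
  [2/3, 0, 2/5],
b = (2/15, -4/5, -62/105).
Solving gives a_0 = 44/35, a_1 = -6/5, a_2 = -25/7, so
  g(x) = -25*x^2/7 - 6*x/5 + 44/35.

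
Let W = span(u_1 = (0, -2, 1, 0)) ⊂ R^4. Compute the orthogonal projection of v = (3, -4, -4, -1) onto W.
proj_W(v) = (0, -8/5, 4/5, 0)

Set up U = [u_1 | ... | u_1] ∈ R^(4×1). The projector onto W = col(U) is P = U (U^T U)^(-1) U^T.
Compute U^T U =
  [5],
and U^T v = (4).
Solve U^T U · c = U^T v for the coefficients: c = (4/5). The projection is proj_W(v) = U c.
Check: (v - proj_W(v)) · u_1 = 0  (should be 0).
Result: proj_W(v) = (0, -8/5, 4/5, 0).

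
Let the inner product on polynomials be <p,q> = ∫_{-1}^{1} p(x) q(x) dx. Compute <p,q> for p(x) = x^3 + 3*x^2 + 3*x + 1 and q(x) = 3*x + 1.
<p,q> = 56/5

Expand the product: p(x)·q(x) = 3*x^4 + 10*x^3 + 12*x^2 + 6*x + 1.
∫_{-1}^{1} of each monomial x^k gives [2/(k+1) if k even, 0 if k odd]. Integrating term-by-term (or equivalently evaluating the antiderivative F(x) = 3*x^5/5 + 5*x^4/2 + 4*x^3 + 3*x^2 + x at the endpoints):
  F(1) − F(−1) = 111/10 − (-1/10) = 56/5.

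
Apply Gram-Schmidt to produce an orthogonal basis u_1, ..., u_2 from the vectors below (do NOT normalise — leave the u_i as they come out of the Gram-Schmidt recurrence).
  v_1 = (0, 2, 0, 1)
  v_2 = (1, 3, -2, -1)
Orthogonal basis:
  u_1 = (0, 2, 0, 1)
  u_2 = (1, 1, -2, -2)

Apply the Gram-Schmidt recurrence
  u_1 = v_1
  u_i = v_i − Σ_{j<i} ((v_i · u_j) / (u_j · u_j)) · u_j.

Step by step this gives:
  u_1 = (0, 2, 0, 1)
  u_2 = (1, 1, -2, -2)

Orthogonality check:
  u_2 · u_1 = 0 (should be 0)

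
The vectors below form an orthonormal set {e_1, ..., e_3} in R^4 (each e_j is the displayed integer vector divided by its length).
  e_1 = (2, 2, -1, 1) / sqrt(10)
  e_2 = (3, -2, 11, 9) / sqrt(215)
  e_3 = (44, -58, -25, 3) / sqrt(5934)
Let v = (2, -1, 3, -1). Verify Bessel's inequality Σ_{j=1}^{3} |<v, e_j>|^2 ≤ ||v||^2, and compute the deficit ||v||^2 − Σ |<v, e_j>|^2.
Σ |<v, e_j>|^2 = 410/69; ||v||^2 = 15; deficit = 625/69

Write each e_j = u_j / sqrt(<u_j, u_j>) where u_j is the displayed integer vector. Then <v, e_j> = <v, u_j> / sqrt(<u_j, u_j>), so |<v, e_j>|^2 = <v, u_j>^2 / <u_j, u_j>.
Coefficients: <v, e_1> = -2/sqrt(10), <v, e_2> = 32/sqrt(215), <v, e_3> = 68/sqrt(5934).
Square and sum: Σ |<v, e_j>|^2 = 410/69.
Compute ||v||^2 = v·v = 15.
Deficit = 15 − 410/69 = 625/69 ≥ 0, confirming Bessel's inequality. (The deficit equals ||v − Σ <v,e_j> e_j||^2, the squared distance from v to span{e_j}.)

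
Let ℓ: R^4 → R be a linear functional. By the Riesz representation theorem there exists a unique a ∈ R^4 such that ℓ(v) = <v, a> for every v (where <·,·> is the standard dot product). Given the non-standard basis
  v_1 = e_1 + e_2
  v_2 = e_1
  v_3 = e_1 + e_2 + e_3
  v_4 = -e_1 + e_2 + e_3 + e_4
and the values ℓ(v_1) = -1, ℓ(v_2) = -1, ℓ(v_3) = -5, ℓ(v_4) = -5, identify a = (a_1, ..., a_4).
a = (-1, 0, -4, -2)

Write a = (a_1, ..., a_4) in the standard basis. For each basis vector v_i, ℓ(v_i) = <v_i, a> is a linear equation in the a_j's. Collect the n equations into a matrix system V a = ℓ, where row i of V is v_i (expressed in the standard basis). Since V is invertible (lower-triangular with 1s on the diagonal, up to permutation), solve by back-substitution:
  V =
[[1, 1, 0, 0],
 [1, 0, 0, 0],
 [1, 1, 1, 0],
 [-1, 1, 1, 1]]
  V a = (-1, -1, -5, -5)
Solving gives a = (-1, 0, -4, -2).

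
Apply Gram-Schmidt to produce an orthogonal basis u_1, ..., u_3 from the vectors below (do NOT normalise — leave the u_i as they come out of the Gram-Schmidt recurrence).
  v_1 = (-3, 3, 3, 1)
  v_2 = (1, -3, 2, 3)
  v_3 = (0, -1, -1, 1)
Orthogonal basis:
  u_1 = (-3, 3, 3, 1)
  u_2 = (19/28, -75/28, 65/28, 87/28)
  u_3 = (-406/635, -7/127, -104/127, 447/635)

Apply the Gram-Schmidt recurrence
  u_1 = v_1
  u_i = v_i − Σ_{j<i} ((v_i · u_j) / (u_j · u_j)) · u_j.

Step by step this gives:
  u_1 = (-3, 3, 3, 1)
  u_2 = (19/28, -75/28, 65/28, 87/28)
  u_3 = (-406/635, -7/127, -104/127, 447/635)

Orthogonality check:
  u_2 · u_1 = 0 (should be 0)
  u_3 · u_1 = 0 (should be 0)
  u_3 · u_2 = 0 (should be 0)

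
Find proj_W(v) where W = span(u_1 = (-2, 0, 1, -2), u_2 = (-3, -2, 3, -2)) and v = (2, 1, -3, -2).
proj_W(v) = (4/5, 12/5, -11/5, -2/5)

Set up U = [u_1 | ... | u_2] ∈ R^(4×2). The projector onto W = col(U) is P = U (U^T U)^(-1) U^T.
Compute U^T U =
  [9, 13]
  [13, 26],
and U^T v = (-3, -13).
Solve U^T U · c = U^T v for the coefficients: c = (7/5, -6/5). The projection is proj_W(v) = U c.
Check: (v - proj_W(v)) · u_1 = 0  (should be 0).
Check: (v - proj_W(v)) · u_2 = 0  (should be 0).
Result: proj_W(v) = (4/5, 12/5, -11/5, -2/5).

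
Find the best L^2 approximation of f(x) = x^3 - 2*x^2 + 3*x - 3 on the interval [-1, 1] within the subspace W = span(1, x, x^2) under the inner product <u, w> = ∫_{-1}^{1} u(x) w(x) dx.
g(x) = -2*x^2 + 18*x/5 - 3

The best approximation g ∈ W is the orthogonal projection of f onto W. Writing g = a_0 + a_1 x + a_2 x^2, the coefficients solve the normal equations G · a = b where
  G_{ij} = <φ_i, φ_j> and b_i = <f, φ_i>, with φ_0 = 1, φ_1 = x, φ_2 = x^2.
G =
  [2, 0, 2/3]
  [0, 2/3, 0]
  [2/3, 0, 2/5],
b = (-22/3, 12/5, -14/5).
Solving gives a_0 = -3, a_1 = 18/5, a_2 = -2, so
  g(x) = -2*x^2 + 18*x/5 - 3.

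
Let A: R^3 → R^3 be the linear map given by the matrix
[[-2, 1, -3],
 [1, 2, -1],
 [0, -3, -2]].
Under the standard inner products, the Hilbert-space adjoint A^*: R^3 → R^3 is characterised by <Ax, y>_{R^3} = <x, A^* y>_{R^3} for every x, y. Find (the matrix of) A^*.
A^* = A^T =
[[-2, 1, 0],
 [1, 2, -3],
 [-3, -1, -2]]

For real matrices with standard dot products, the defining identity <Ax, y> = <x, A^* y> gives (Ax)^T y = x^T (A^*) y, i.e. x^T A^T y = x^T (A^*) y. Since this holds for all x, y, we must have A^* = A^T. Therefore
A^* =
[[-2, 1, 0],
 [1, 2, -3],
 [-3, -1, -2]].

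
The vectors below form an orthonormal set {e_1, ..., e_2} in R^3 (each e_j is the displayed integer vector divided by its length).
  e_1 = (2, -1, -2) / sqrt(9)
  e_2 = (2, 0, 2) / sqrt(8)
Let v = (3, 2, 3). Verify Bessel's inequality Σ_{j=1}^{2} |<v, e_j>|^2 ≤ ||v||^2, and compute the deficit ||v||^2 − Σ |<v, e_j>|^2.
Σ |<v, e_j>|^2 = 166/9; ||v||^2 = 22; deficit = 32/9

Write each e_j = u_j / sqrt(<u_j, u_j>) where u_j is the displayed integer vector. Then <v, e_j> = <v, u_j> / sqrt(<u_j, u_j>), so |<v, e_j>|^2 = <v, u_j>^2 / <u_j, u_j>.
Coefficients: <v, e_1> = -2/sqrt(9), <v, e_2> = 12/sqrt(8).
Square and sum: Σ |<v, e_j>|^2 = 166/9.
Compute ||v||^2 = v·v = 22.
Deficit = 22 − 166/9 = 32/9 ≥ 0, confirming Bessel's inequality. (The deficit equals ||v − Σ <v,e_j> e_j||^2, the squared distance from v to span{e_j}.)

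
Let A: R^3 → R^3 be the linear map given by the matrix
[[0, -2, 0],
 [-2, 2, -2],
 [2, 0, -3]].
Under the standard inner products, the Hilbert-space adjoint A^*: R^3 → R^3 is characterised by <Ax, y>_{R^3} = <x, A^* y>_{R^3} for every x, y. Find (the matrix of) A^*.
A^* = A^T =
[[0, -2, 2],
 [-2, 2, 0],
 [0, -2, -3]]

For real matrices with standard dot products, the defining identity <Ax, y> = <x, A^* y> gives (Ax)^T y = x^T (A^*) y, i.e. x^T A^T y = x^T (A^*) y. Since this holds for all x, y, we must have A^* = A^T. Therefore
A^* =
[[0, -2, 2],
 [-2, 2, 0],
 [0, -2, -3]].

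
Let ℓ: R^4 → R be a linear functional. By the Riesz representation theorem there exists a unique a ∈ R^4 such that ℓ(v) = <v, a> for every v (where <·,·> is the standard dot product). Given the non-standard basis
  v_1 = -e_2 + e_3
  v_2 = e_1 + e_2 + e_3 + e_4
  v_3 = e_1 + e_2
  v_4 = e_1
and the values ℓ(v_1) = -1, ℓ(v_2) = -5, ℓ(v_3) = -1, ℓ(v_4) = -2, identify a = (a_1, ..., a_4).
a = (-2, 1, 0, -4)

Write a = (a_1, ..., a_4) in the standard basis. For each basis vector v_i, ℓ(v_i) = <v_i, a> is a linear equation in the a_j's. Collect the n equations into a matrix system V a = ℓ, where row i of V is v_i (expressed in the standard basis). Since V is invertible (lower-triangular with 1s on the diagonal, up to permutation), solve by back-substitution:
  V =
[[0, -1, 1, 0],
 [1, 1, 1, 1],
 [1, 1, 0, 0],
 [1, 0, 0, 0]]
  V a = (-1, -5, -1, -2)
Solving gives a = (-2, 1, 0, -4).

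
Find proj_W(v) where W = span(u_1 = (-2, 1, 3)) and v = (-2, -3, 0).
proj_W(v) = (-1/7, 1/14, 3/14)

Set up U = [u_1 | ... | u_1] ∈ R^(3×1). The projector onto W = col(U) is P = U (U^T U)^(-1) U^T.
Compute U^T U =
  [14],
and U^T v = (1).
Solve U^T U · c = U^T v for the coefficients: c = (1/14). The projection is proj_W(v) = U c.
Check: (v - proj_W(v)) · u_1 = 0  (should be 0).
Result: proj_W(v) = (-1/7, 1/14, 3/14).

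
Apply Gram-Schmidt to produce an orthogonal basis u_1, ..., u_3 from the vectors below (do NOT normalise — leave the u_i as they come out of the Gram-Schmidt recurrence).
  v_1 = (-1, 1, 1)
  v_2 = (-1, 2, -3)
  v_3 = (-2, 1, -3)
Orthogonal basis:
  u_1 = (-1, 1, 1)
  u_2 = (-1, 2, -3)
  u_3 = (-15/14, -6/7, -3/14)

Apply the Gram-Schmidt recurrence
  u_1 = v_1
  u_i = v_i − Σ_{j<i} ((v_i · u_j) / (u_j · u_j)) · u_j.

Step by step this gives:
  u_1 = (-1, 1, 1)
  u_2 = (-1, 2, -3)
  u_3 = (-15/14, -6/7, -3/14)

Orthogonality check:
  u_2 · u_1 = 0 (should be 0)
  u_3 · u_1 = 0 (should be 0)
  u_3 · u_2 = 0 (should be 0)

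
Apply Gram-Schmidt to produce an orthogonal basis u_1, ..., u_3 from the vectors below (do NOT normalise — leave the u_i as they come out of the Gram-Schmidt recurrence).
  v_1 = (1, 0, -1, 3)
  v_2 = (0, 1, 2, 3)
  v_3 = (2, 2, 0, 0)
Orthogonal basis:
  u_1 = (1, 0, -1, 3)
  u_2 = (-7/11, 1, 29/11, 12/11)
  u_3 = (28/15, 202/105, -2/105, -22/35)

Apply the Gram-Schmidt recurrence
  u_1 = v_1
  u_i = v_i − Σ_{j<i} ((v_i · u_j) / (u_j · u_j)) · u_j.

Step by step this gives:
  u_1 = (1, 0, -1, 3)
  u_2 = (-7/11, 1, 29/11, 12/11)
  u_3 = (28/15, 202/105, -2/105, -22/35)

Orthogonality check:
  u_2 · u_1 = 0 (should be 0)
  u_3 · u_1 = 0 (should be 0)
  u_3 · u_2 = 0 (should be 0)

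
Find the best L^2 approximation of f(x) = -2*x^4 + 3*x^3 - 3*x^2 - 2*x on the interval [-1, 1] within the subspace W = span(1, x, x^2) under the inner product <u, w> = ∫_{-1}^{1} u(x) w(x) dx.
g(x) = -33*x^2/7 - x/5 + 6/35

The best approximation g ∈ W is the orthogonal projection of f onto W. Writing g = a_0 + a_1 x + a_2 x^2, the coefficients solve the normal equations G · a = b where
  G_{ij} = <φ_i, φ_j> and b_i = <f, φ_i>, with φ_0 = 1, φ_1 = x, φ_2 = x^2.
G =
  [2, 0, 2/3]
  [0, 2/3, 0]
  [2/3, 0, 2/5],
b = (-14/5, -2/15, -62/35).
Solving gives a_0 = 6/35, a_1 = -1/5, a_2 = -33/7, so
  g(x) = -33*x^2/7 - x/5 + 6/35.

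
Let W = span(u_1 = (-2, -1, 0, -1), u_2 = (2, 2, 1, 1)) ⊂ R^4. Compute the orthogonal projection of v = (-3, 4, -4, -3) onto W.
proj_W(v) = (-20/11, -5/11, 5/11, -10/11)

Set up U = [u_1 | ... | u_2] ∈ R^(4×2). The projector onto W = col(U) is P = U (U^T U)^(-1) U^T.
Compute U^T U =
  [6, -7]
  [-7, 10],
and U^T v = (5, -5).
Solve U^T U · c = U^T v for the coefficients: c = (15/11, 5/11). The projection is proj_W(v) = U c.
Check: (v - proj_W(v)) · u_1 = 0  (should be 0).
Check: (v - proj_W(v)) · u_2 = 0  (should be 0).
Result: proj_W(v) = (-20/11, -5/11, 5/11, -10/11).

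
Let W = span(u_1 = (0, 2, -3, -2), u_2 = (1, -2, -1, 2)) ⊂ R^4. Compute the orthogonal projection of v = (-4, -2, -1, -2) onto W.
proj_W(v) = (-36/145, 102/145, -9/145, -102/145)

Set up U = [u_1 | ... | u_2] ∈ R^(4×2). The projector onto W = col(U) is P = U (U^T U)^(-1) U^T.
Compute U^T U =
  [17, -5]
  [-5, 10],
and U^T v = (3, -3).
Solve U^T U · c = U^T v for the coefficients: c = (3/29, -36/145). The projection is proj_W(v) = U c.
Check: (v - proj_W(v)) · u_1 = 0  (should be 0).
Check: (v - proj_W(v)) · u_2 = 0  (should be 0).
Result: proj_W(v) = (-36/145, 102/145, -9/145, -102/145).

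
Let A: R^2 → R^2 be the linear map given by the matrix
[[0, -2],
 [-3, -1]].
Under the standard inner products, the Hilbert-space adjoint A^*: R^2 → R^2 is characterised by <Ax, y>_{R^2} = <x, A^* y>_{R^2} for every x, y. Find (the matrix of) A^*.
A^* = A^T =
[[0, -3],
 [-2, -1]]

For real matrices with standard dot products, the defining identity <Ax, y> = <x, A^* y> gives (Ax)^T y = x^T (A^*) y, i.e. x^T A^T y = x^T (A^*) y. Since this holds for all x, y, we must have A^* = A^T. Therefore
A^* =
[[0, -3],
 [-2, -1]].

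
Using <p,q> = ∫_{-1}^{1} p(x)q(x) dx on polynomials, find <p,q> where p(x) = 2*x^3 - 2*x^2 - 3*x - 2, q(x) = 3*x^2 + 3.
<p,q> = -112/5

Expand the product: p(x)·q(x) = 6*x^5 - 6*x^4 - 3*x^3 - 12*x^2 - 9*x - 6.
∫_{-1}^{1} of each monomial x^k gives [2/(k+1) if k even, 0 if k odd]. Integrating term-by-term (or equivalently evaluating the antiderivative F(x) = x^6 - 6*x^5/5 - 3*x^4/4 - 4*x^3 - 9*x^2/2 - 6*x at the endpoints):
  F(1) − F(−1) = -309/20 − (139/20) = -112/5.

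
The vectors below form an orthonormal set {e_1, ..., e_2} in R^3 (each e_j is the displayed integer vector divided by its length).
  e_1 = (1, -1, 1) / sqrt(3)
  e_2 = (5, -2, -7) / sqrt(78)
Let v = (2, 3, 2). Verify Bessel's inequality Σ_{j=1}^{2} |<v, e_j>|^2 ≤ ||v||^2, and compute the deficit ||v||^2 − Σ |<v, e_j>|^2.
Σ |<v, e_j>|^2 = 21/13; ||v||^2 = 17; deficit = 200/13

Write each e_j = u_j / sqrt(<u_j, u_j>) where u_j is the displayed integer vector. Then <v, e_j> = <v, u_j> / sqrt(<u_j, u_j>), so |<v, e_j>|^2 = <v, u_j>^2 / <u_j, u_j>.
Coefficients: <v, e_1> = 1/sqrt(3), <v, e_2> = -10/sqrt(78).
Square and sum: Σ |<v, e_j>|^2 = 21/13.
Compute ||v||^2 = v·v = 17.
Deficit = 17 − 21/13 = 200/13 ≥ 0, confirming Bessel's inequality. (The deficit equals ||v − Σ <v,e_j> e_j||^2, the squared distance from v to span{e_j}.)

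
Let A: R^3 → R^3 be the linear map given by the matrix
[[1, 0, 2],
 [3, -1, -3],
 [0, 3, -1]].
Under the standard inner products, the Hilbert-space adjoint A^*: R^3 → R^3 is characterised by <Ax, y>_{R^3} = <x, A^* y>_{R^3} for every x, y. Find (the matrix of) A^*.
A^* = A^T =
[[1, 3, 0],
 [0, -1, 3],
 [2, -3, -1]]

For real matrices with standard dot products, the defining identity <Ax, y> = <x, A^* y> gives (Ax)^T y = x^T (A^*) y, i.e. x^T A^T y = x^T (A^*) y. Since this holds for all x, y, we must have A^* = A^T. Therefore
A^* =
[[1, 3, 0],
 [0, -1, 3],
 [2, -3, -1]].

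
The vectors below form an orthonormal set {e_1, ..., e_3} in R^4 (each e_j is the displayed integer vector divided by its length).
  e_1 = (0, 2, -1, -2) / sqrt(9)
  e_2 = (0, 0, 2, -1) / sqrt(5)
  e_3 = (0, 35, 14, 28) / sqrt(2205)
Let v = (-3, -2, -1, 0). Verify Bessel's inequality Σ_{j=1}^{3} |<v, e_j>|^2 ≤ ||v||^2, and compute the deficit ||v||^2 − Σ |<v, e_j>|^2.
Σ |<v, e_j>|^2 = 5; ||v||^2 = 14; deficit = 9

Write each e_j = u_j / sqrt(<u_j, u_j>) where u_j is the displayed integer vector. Then <v, e_j> = <v, u_j> / sqrt(<u_j, u_j>), so |<v, e_j>|^2 = <v, u_j>^2 / <u_j, u_j>.
Coefficients: <v, e_1> = -3/sqrt(9), <v, e_2> = -2/sqrt(5), <v, e_3> = -84/sqrt(2205).
Square and sum: Σ |<v, e_j>|^2 = 5.
Compute ||v||^2 = v·v = 14.
Deficit = 14 − 5 = 9 ≥ 0, confirming Bessel's inequality. (The deficit equals ||v − Σ <v,e_j> e_j||^2, the squared distance from v to span{e_j}.)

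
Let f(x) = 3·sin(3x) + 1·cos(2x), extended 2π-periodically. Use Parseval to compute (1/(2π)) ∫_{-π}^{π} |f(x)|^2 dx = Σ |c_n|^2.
Σ |c_n|^2 = 5

Expand |f|^2 and use orthogonality of {sin(nx), cos(mx)} on [-π, π]:
  ∫_{-π}^{π} sin(nx)^2 dx = π, ∫ cos(mx)^2 dx = π, and cross terms integrate to 0.
So ∫_{-π}^{π} f(x)^2 dx = 3^2 · π + 1^2 · π = (9 + 1)π.
Divide by 2π: (9 + 1)/2 = 5.
By Parseval, this equals Σ |c_n|^2.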